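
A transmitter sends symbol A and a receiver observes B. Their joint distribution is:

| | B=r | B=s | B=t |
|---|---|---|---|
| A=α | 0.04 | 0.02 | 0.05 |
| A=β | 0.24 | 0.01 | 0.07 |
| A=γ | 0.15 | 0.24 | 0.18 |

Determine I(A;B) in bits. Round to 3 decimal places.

0.199 bits

Marginals: p(A) = (0.1100, 0.3200, 0.5700), p(B) = (0.4300, 0.2700, 0.3000).
I(A;B) = Σ p(x,y)·log₂[p(x,y)/(p(x)p(y))].
  (α,r): 0.04·log₂(0.8457) = -0.0097
  (α,s): 0.02·log₂(0.6734) = -0.0114
  (α,t): 0.05·log₂(1.5152) = 0.0300
  (β,r): 0.24·log₂(1.7442) = 0.1926
  (β,s): 0.01·log₂(0.1157) = -0.0311
  (β,t): 0.07·log₂(0.7292) = -0.0319
  (γ,r): 0.15·log₂(0.6120) = -0.1063
  (γ,s): 0.24·log₂(1.5595) = 0.1538
  (γ,t): 0.18·log₂(1.0526) = 0.0133
Sum = 0.199 bits.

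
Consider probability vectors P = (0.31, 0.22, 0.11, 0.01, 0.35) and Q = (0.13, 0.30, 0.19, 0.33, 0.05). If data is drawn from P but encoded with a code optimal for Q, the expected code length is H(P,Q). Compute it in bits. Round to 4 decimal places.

3.0868 bits

H(P,Q) = −Σ p·log₂ q.
  −0.31·log₂(0.13) = 0.91246
  −0.22·log₂(0.30) = 0.38213
  −0.11·log₂(0.19) = 0.26355
  −0.01·log₂(0.33) = 0.01599
  −0.35·log₂(0.05) = 1.51267
H(P,Q) = 3.0868 bits.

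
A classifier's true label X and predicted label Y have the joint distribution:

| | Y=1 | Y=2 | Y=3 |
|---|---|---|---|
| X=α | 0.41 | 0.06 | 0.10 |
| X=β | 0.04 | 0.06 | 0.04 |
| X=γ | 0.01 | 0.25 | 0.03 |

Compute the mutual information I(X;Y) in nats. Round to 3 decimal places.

0.292 nats

Marginals: p(X) = (0.5700, 0.1400, 0.2900), p(Y) = (0.4600, 0.3700, 0.1700).
I(X;Y) = Σ p(x,y)·ln[p(x,y)/(p(x)p(y))].
  (α,1): 0.41·ln(1.5637) = 0.1833
  (α,2): 0.06·ln(0.2845) = -0.0754
  (α,3): 0.10·ln(1.0320) = 0.0031
  (β,1): 0.04·ln(0.6211) = -0.0190
  (β,2): 0.06·ln(1.1583) = 0.0088
  (β,3): 0.04·ln(1.6807) = 0.0208
  (γ,1): 0.01·ln(0.0750) = -0.0259
  (γ,2): 0.25·ln(2.3299) = 0.2115
  (γ,3): 0.03·ln(0.6085) = -0.0149
Sum = 0.292 nats.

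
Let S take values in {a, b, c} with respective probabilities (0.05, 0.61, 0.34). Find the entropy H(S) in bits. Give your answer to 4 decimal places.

1.1803 bits

H(S) = −Σ p·log₂ p.
  −(0.05)·log₂(0.05) = 0.21610
  −(0.61)·log₂(0.61) = 0.43500
  −(0.34)·log₂(0.34) = 0.52917
Sum: 0.21610 + 0.43500 + 0.52917 = 1.1803 bits.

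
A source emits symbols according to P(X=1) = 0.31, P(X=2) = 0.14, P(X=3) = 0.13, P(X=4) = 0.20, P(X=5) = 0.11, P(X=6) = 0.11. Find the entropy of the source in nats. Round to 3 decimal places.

1.711 nats

H(X) = −Σ p·ln p.
  −(0.31)·ln(0.31) = 0.3631
  −(0.14)·ln(0.14) = 0.2753
  −(0.13)·ln(0.13) = 0.2652
  −(0.20)·ln(0.20) = 0.3219
  −(0.11)·ln(0.11) = 0.2428
  −(0.11)·ln(0.11) = 0.2428
Sum: 0.3631 + 0.2753 + 0.2652 + 0.3219 + 0.2428 + 0.2428 = 1.711 nats.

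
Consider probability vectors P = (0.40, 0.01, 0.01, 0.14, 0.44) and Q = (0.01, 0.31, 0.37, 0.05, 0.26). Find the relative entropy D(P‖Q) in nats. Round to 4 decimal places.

D(P‖Q) = Σ p·ln(p/q).
  0.40·ln(0.40/0.01) = 1.47555
  0.01·ln(0.01/0.31) = -0.03434
  0.01·ln(0.01/0.37) = -0.03611
  0.14·ln(0.14/0.05) = 0.14415
  0.44·ln(0.44/0.26) = 0.23148
D(P‖Q) = 1.7807 nats.

1.7807 nats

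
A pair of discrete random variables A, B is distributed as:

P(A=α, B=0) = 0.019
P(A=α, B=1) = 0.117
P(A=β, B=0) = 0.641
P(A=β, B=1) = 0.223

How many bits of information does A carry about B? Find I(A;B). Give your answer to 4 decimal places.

Marginals: p(A) = (0.1360, 0.8640), p(B) = (0.6600, 0.3400).
I(A;B) = Σ p(x,y)·log₂[p(x,y)/(p(x)p(y))].
  (α,0): 0.019·log₂(0.2117) = -0.04256
  (α,1): 0.117·log₂(2.5303) = 0.15670
  (β,0): 0.641·log₂(1.1241) = 0.10817
  (β,1): 0.223·log₂(0.7591) = -0.08866
Sum = 0.1336 bits.

0.1336 bits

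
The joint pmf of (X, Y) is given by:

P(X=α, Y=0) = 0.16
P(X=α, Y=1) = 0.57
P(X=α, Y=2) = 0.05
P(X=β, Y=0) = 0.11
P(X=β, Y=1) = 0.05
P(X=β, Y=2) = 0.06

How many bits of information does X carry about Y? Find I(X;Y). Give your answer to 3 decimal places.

0.137 bits

Marginals: p(X) = (0.7800, 0.2200), p(Y) = (0.2700, 0.6200, 0.1100).
I(X;Y) = H(X) + H(Y) − H(X,Y).
H(X) = 0.7602, H(Y) = 1.2879, H(X,Y) = 1.9113.
I(X;Y) = 0.7602 + 1.2879 − 1.9113 = 0.137 bits.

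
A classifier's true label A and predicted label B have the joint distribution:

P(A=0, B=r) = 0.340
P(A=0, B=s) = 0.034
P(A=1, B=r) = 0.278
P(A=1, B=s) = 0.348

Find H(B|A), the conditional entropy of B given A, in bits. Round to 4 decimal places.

0.7847 bits

Marginals: p(A) = (0.3740, 0.6260), p(B) = (0.6180, 0.3820).
H(B|A) = Σ p(A) · H(B|A=·).
  A=0: p=0.3740, H(B|A=0) = 0.4395
  A=1: p=0.6260, H(B|A=1) = 0.9910
Weighted sum = 0.7847 bits.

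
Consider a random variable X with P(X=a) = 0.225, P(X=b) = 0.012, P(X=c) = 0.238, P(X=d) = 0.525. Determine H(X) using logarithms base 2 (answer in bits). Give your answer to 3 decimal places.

H(X) = −Σ p·log₂ p.
  −(0.225)·log₂(0.225) = 0.4842
  −(0.012)·log₂(0.012) = 0.0766
  −(0.238)·log₂(0.238) = 0.4929
  −(0.525)·log₂(0.525) = 0.4880
Sum: 0.4842 + 0.0766 + 0.4929 + 0.4880 = 1.542 bits.

1.542 bits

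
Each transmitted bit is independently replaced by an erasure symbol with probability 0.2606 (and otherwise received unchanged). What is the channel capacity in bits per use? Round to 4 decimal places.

Binary erasure channel: capacity C = 1 − ε.
C = 1 − 0.2606 = 0.7394 bits per channel use.

0.7394 bits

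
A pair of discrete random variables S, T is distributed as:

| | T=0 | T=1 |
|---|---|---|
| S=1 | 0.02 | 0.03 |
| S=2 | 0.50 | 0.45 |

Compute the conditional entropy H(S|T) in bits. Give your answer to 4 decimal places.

0.2842 bits

Marginals: p(S) = (0.0500, 0.9500), p(T) = (0.5200, 0.4800).
H(S|T) = Σ p(T) · H(S|T=·).
  T=0: p=0.5200, H(S|T=0) = 0.2352
  T=1: p=0.4800, H(S|T=1) = 0.3373
Weighted sum = 0.2842 bits.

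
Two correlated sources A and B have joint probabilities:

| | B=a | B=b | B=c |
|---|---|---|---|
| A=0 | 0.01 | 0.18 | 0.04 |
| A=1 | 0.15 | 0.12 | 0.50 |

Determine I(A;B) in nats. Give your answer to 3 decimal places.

Marginals: p(A) = (0.2300, 0.7700), p(B) = (0.1600, 0.3000, 0.5400).
I(A;B) = H(A) + H(B) − H(A,B).
H(A) = 0.5393, H(B) = 0.9871, H(A,B) = 1.3690.
I(A;B) = 0.5393 + 0.9871 − 1.3690 = 0.157 nats.

0.157 nats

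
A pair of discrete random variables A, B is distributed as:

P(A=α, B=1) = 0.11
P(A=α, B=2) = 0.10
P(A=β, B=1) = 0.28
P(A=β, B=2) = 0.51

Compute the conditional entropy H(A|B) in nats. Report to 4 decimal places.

Marginals: p(A) = (0.2100, 0.7900), p(B) = (0.3900, 0.6100).
H(A|B) = Σ p(B) · H(A|B=·).
  B=1: p=0.3900, H(A|B=1) = 0.5949
  B=2: p=0.6100, H(A|B=2) = 0.4461
Weighted sum = 0.5041 nats.

0.5041 nats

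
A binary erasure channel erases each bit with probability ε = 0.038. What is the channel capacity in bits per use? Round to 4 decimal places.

0.9620 bits

Binary erasure channel: capacity C = 1 − ε.
C = 1 − 0.038 = 0.9620 bits per channel use.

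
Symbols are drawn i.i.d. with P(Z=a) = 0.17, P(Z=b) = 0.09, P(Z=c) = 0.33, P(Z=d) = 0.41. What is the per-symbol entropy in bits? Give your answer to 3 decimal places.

1.802 bits

H(Z) = −Σ p·log₂ p.
  −(0.17)·log₂(0.17) = 0.4346
  −(0.09)·log₂(0.09) = 0.3127
  −(0.33)·log₂(0.33) = 0.5278
  −(0.41)·log₂(0.41) = 0.5274
Sum: 0.4346 + 0.3127 + 0.5278 + 0.5274 = 1.802 bits.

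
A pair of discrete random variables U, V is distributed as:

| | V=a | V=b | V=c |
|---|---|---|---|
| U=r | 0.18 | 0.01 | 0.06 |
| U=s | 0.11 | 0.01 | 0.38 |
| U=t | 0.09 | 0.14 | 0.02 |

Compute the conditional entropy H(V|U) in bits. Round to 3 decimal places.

1.025 bits

Marginals: p(U) = (0.2500, 0.5000, 0.2500), p(V) = (0.3800, 0.1600, 0.4600).
H(V|U) = Σ p(U) · H(V|U=·).
  U=r: p=0.2500, H(V|U=r) = 1.0211
  U=s: p=0.5000, H(V|U=s) = 0.8944
  U=t: p=0.2500, H(V|U=t) = 1.2906
Weighted sum = 1.025 bits.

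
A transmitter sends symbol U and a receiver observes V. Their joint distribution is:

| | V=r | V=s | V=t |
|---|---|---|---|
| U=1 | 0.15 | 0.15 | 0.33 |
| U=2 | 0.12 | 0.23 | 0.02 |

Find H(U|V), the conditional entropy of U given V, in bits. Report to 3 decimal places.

Chain rule: H(U|V) = H(U,V) − H(V).
Marginals: p(U) = (0.6300, 0.3700), p(V) = (0.2700, 0.3800, 0.3500).
H(U,V) = 2.3165 bits; H(V) = 1.5706 bits.
H(U|V) = 2.3165 − 1.5706 = 0.746 bits.

0.746 bits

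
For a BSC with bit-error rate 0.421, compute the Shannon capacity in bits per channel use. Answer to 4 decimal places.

Binary symmetric channel: C = 1 − h₂(ε) where h₂ is the binary entropy function.
h₂(0.421) = −0.421·log₂0.421 − 0.579·log₂0.579 = 0.9819.
C = 1 − 0.9819 = 0.0181 bits per channel use.

0.0181 bits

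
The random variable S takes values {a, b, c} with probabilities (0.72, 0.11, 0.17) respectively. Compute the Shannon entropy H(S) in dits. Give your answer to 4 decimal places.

0.3390 dits

H(S) = −Σ p·log₁₀ p.
  −(0.72)·log₁₀(0.72) = 0.10272
  −(0.11)·log₁₀(0.11) = 0.10545
  −(0.17)·log₁₀(0.17) = 0.13082
Sum: 0.10272 + 0.10545 + 0.13082 = 0.3390 dits.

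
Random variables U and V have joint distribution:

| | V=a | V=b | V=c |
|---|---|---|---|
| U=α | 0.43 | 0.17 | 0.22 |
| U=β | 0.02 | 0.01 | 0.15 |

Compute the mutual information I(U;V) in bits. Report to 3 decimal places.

0.146 bits

Marginals: p(U) = (0.8200, 0.1800), p(V) = (0.4500, 0.1800, 0.3700).
I(U;V) = Σ p(x,y)·log₂[p(x,y)/(p(x)p(y))].
  (α,a): 0.43·log₂(1.1653) = 0.0949
  (α,b): 0.17·log₂(1.1518) = 0.0347
  (α,c): 0.22·log₂(0.7251) = -0.1020
  (β,a): 0.02·log₂(0.2469) = -0.0404
  (β,b): 0.01·log₂(0.3086) = -0.0170
  (β,c): 0.15·log₂(2.2523) = 0.1757
Sum = 0.146 bits.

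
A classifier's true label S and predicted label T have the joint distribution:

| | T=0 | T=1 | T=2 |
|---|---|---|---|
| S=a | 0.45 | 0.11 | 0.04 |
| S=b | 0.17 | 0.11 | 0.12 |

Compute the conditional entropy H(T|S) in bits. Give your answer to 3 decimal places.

1.235 bits

Marginals: p(S) = (0.6000, 0.4000), p(T) = (0.6200, 0.2200, 0.1600).
H(T|S) = Σ p(S) · H(T|S=·).
  S=a: p=0.6000, H(T|S=a) = 1.0204
  S=b: p=0.4000, H(T|S=b) = 1.5579
Weighted sum = 1.235 bits.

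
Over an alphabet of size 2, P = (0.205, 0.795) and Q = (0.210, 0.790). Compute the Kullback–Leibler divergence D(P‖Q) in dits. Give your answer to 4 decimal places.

0.0000 dits

D(P‖Q) = Σ p·log₁₀(p/q).
  0.205·log₁₀(0.205/0.210) = -0.00215
  0.795·log₁₀(0.795/0.790) = 0.00218
D(P‖Q) = 0.0000 dits.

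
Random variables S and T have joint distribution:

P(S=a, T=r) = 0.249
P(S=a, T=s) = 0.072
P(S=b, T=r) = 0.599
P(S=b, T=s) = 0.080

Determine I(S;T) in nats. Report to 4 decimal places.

Marginals: p(S) = (0.3210, 0.6790), p(T) = (0.8480, 0.1520).
I(S;T) = H(S) + H(T) − H(S,T).
H(S) = 0.6276, H(T) = 0.4262, H(S,T) = 1.0447.
I(S;T) = 0.6276 + 0.4262 − 1.0447 = 0.0091 nats.

0.0091 nats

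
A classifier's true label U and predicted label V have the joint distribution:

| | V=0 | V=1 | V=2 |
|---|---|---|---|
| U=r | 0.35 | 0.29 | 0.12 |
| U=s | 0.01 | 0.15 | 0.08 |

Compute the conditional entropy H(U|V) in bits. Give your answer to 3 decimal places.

0.667 bits

Marginals: p(U) = (0.7600, 0.2400), p(V) = (0.3600, 0.4400, 0.2000).
H(U|V) = Σ p(V) · H(U|V=·).
  V=0: p=0.3600, H(U|V=0) = 0.1831
  V=1: p=0.4400, H(U|V=1) = 0.9257
  V=2: p=0.2000, H(U|V=2) = 0.9710
Weighted sum = 0.667 bits.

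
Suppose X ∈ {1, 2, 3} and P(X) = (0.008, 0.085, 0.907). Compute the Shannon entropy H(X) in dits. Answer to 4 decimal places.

0.1462 dits

H(X) = −Σ p·log₁₀ p.
  −(0.008)·log₁₀(0.008) = 0.01678
  −(0.085)·log₁₀(0.085) = 0.09100
  −(0.907)·log₁₀(0.907) = 0.03845
Sum: 0.01678 + 0.09100 + 0.03845 = 0.1462 dits.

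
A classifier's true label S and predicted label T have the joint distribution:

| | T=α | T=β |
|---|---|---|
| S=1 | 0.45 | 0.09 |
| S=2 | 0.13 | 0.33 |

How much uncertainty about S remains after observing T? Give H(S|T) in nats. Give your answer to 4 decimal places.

0.5268 nats

Chain rule: H(S|T) = H(S,T) − H(T).
Marginals: p(S) = (0.5400, 0.4600), p(T) = (0.5800, 0.4200).
H(S,T) = 1.2071 nats; H(T) = 0.6803 nats.
H(S|T) = 1.2071 − 0.6803 = 0.5268 nats.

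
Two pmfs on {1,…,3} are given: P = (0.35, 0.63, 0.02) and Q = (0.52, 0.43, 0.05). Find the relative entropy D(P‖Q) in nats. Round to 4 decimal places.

0.0837 nats

D(P‖Q) = Σ p·ln(p/q).
  0.35·ln(0.35/0.52) = -0.13856
  0.63·ln(0.63/0.43) = 0.24062
  0.02·ln(0.02/0.05) = -0.01833
D(P‖Q) = 0.0837 nats.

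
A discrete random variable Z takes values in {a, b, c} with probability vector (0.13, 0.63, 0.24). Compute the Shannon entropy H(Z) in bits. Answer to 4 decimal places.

H(Z) = −Σ p·log₂ p.
  −(0.13)·log₂(0.13) = 0.38264
  −(0.63)·log₂(0.63) = 0.41994
  −(0.24)·log₂(0.24) = 0.49413
Sum: 0.38264 + 0.41994 + 0.49413 = 1.2967 bits.

1.2967 bits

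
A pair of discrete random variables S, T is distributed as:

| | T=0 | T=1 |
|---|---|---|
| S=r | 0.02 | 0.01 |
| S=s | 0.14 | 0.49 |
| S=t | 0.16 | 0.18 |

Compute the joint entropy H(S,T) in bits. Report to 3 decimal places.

H(S,T) = −Σ p(x,y)·log₂ p(x,y) over all 6 cells.
  cell (r,0): −0.02·log₂0.02 = 0.1129
  cell (r,1): −0.01·log₂0.01 = 0.0664
  cell (s,0): −0.14·log₂0.14 = 0.3971
  cell (s,1): −0.49·log₂0.49 = 0.5043
  cell (t,0): −0.16·log₂0.16 = 0.4230
  cell (t,1): −0.18·log₂0.18 = 0.4453
Sum = 1.949 bits.

1.949 bits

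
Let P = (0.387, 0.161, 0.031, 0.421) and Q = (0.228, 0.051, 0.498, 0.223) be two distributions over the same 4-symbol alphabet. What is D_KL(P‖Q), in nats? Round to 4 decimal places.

D(P‖Q) = Σ p·ln(p/q).
  0.387·ln(0.387/0.228) = 0.20475
  0.161·ln(0.161/0.051) = 0.18508
  0.031·ln(0.031/0.498) = -0.08607
  0.421·ln(0.421/0.223) = 0.26753
D(P‖Q) = 0.5713 nats.

0.5713 nats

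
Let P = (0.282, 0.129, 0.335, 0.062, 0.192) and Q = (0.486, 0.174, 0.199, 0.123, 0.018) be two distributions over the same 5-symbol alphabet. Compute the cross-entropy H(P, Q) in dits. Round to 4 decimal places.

0.8126 dits

H(P,Q) = −Σ p·log₁₀ q.
  −0.282·log₁₀(0.486) = 0.08837
  −0.129·log₁₀(0.174) = 0.09797
  −0.335·log₁₀(0.199) = 0.23488
  −0.062·log₁₀(0.123) = 0.05643
  −0.192·log₁₀(0.018) = 0.33499
H(P,Q) = 0.8126 dits.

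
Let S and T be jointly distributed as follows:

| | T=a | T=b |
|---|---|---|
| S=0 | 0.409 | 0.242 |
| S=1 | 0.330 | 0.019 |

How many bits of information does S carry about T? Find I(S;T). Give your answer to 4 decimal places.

0.1021 bits

Marginals: p(S) = (0.6510, 0.3490), p(T) = (0.7390, 0.2610).
I(S;T) = Σ p(x,y)·log₂[p(x,y)/(p(x)p(y))].
  (0,a): 0.409·log₂(0.8502) = -0.09579
  (0,b): 0.242·log₂(1.4243) = 0.12348
  (1,a): 0.330·log₂(1.2795) = 0.11735
  (1,b): 0.019·log₂(0.2086) = -0.04296
Sum = 0.1021 bits.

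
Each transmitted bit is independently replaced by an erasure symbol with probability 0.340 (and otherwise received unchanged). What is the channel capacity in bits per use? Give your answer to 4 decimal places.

Binary erasure channel: capacity C = 1 − ε.
C = 1 − 0.340 = 0.6600 bits per channel use.

0.6600 bits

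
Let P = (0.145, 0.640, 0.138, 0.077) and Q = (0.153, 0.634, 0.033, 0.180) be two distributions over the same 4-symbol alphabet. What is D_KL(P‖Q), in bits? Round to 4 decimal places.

D(P‖Q) = Σ p·log₂(p/q).
  0.145·log₂(0.145/0.153) = -0.01123
  0.640·log₂(0.640/0.634) = 0.00870
  0.138·log₂(0.138/0.033) = 0.28485
  0.077·log₂(0.077/0.180) = -0.09433
D(P‖Q) = 0.1880 bits.

0.1880 bits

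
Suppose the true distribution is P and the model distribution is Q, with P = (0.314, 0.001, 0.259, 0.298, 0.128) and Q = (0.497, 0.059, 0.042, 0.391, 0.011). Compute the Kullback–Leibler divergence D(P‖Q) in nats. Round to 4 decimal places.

0.5561 nats

D(P‖Q) = Σ p·ln(p/q).
  0.314·ln(0.314/0.497) = -0.14419
  0.001·ln(0.001/0.059) = -0.00408
  0.259·ln(0.259/0.042) = 0.47116
  0.298·ln(0.298/0.391) = -0.08094
  0.128·ln(0.128/0.011) = 0.31413
D(P‖Q) = 0.5561 nats.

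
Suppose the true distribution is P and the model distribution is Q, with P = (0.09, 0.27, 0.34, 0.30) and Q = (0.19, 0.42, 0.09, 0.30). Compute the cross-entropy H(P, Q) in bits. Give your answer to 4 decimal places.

H(P,Q) = −Σ p·log₂ q.
  −0.09·log₂(0.19) = 0.21563
  −0.27·log₂(0.42) = 0.33792
  −0.34·log₂(0.09) = 1.18114
  −0.30·log₂(0.30) = 0.52109
H(P,Q) = 2.2558 bits.

2.2558 bits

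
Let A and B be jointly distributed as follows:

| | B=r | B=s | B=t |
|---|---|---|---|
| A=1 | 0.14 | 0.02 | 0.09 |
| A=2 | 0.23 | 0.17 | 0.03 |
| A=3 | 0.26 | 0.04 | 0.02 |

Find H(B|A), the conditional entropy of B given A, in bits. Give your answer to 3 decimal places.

Marginals: p(A) = (0.2500, 0.4300, 0.3200), p(B) = (0.6300, 0.2300, 0.1400).
H(B|A) = Σ p(A) · H(B|A=·).
  A=1: p=0.2500, H(B|A=1) = 1.2906
  A=2: p=0.4300, H(B|A=2) = 1.2801
  A=3: p=0.3200, H(B|A=3) = 0.8684
Weighted sum = 1.151 bits.

1.151 bits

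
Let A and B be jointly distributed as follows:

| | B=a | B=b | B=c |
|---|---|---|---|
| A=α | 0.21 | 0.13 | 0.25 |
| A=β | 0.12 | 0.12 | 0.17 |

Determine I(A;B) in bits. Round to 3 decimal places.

Marginals: p(A) = (0.5900, 0.4100), p(B) = (0.3300, 0.2500, 0.4200).
I(A;B) = H(A) + H(B) − H(A,B).
H(A) = 0.9765, H(B) = 1.5535, H(A,B) = 2.5242.
I(A;B) = 0.9765 + 1.5535 − 2.5242 = 0.006 bits.

0.006 bits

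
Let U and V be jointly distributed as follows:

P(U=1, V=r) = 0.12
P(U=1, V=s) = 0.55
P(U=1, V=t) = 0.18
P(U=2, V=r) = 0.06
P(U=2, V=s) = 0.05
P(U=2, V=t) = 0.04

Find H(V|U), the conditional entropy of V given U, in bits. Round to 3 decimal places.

1.322 bits

Marginals: p(U) = (0.8500, 0.1500), p(V) = (0.1800, 0.6000, 0.2200).
H(V|U) = Σ p(U) · H(V|U=·).
  U=1: p=0.8500, H(V|U=1) = 1.2794
  U=2: p=0.1500, H(V|U=2) = 1.5656
Weighted sum = 1.322 bits.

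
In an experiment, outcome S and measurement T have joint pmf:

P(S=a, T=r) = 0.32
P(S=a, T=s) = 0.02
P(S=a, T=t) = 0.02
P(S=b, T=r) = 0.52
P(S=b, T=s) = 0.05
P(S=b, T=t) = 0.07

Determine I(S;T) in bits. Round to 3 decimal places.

0.008 bits

Marginals: p(S) = (0.3600, 0.6400), p(T) = (0.8400, 0.0700, 0.0900).
I(S;T) = H(S) + H(T) − H(S,T).
H(S) = 0.9427, H(T) = 0.7925, H(S,T) = 1.7270.
I(S;T) = 0.9427 + 0.7925 − 1.7270 = 0.008 bits.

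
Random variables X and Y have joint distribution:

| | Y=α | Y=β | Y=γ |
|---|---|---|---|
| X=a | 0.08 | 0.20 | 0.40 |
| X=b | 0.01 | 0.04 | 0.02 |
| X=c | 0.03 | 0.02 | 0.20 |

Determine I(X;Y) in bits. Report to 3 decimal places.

0.068 bits

Marginals: p(X) = (0.6800, 0.0700, 0.2500), p(Y) = (0.1200, 0.2600, 0.6200).
I(X;Y) = Σ p(x,y)·log₂[p(x,y)/(p(x)p(y))].
  (a,α): 0.08·log₂(0.9804) = -0.0023
  (a,β): 0.20·log₂(1.1312) = 0.0356
  (a,γ): 0.40·log₂(0.9488) = -0.0303
  (b,α): 0.01·log₂(1.1905) = 0.0025
  (b,β): 0.04·log₂(2.1978) = 0.0454
  (b,γ): 0.02·log₂(0.4608) = -0.0224
  (c,α): 0.03·log₂(1.0000) = 0.0000
  (c,β): 0.02·log₂(0.3077) = -0.0340
  (c,γ): 0.20·log₂(1.2903) = 0.0735
Sum = 0.068 bits.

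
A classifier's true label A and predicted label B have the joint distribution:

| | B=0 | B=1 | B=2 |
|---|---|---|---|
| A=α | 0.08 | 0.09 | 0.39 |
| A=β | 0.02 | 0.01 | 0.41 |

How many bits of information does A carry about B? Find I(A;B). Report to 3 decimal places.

0.071 bits

Marginals: p(A) = (0.5600, 0.4400), p(B) = (0.1000, 0.1000, 0.8000).
I(A;B) = Σ p(x,y)·log₂[p(x,y)/(p(x)p(y))].
  (α,0): 0.08·log₂(1.4286) = 0.0412
  (α,1): 0.09·log₂(1.6071) = 0.0616
  (α,2): 0.39·log₂(0.8705) = -0.0780
  (β,0): 0.02·log₂(0.4545) = -0.0228
  (β,1): 0.01·log₂(0.2273) = -0.0214
  (β,2): 0.41·log₂(1.1648) = 0.0902
Sum = 0.071 bits.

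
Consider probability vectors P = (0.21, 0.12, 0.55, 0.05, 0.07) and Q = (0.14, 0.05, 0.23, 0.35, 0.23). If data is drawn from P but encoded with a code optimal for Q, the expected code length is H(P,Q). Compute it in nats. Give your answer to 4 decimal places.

H(P,Q) = −Σ p·ln q.
  −0.21·ln(0.14) = 0.41288
  −0.12·ln(0.05) = 0.35949
  −0.55·ln(0.23) = 0.80832
  −0.05·ln(0.35) = 0.05249
  −0.07·ln(0.23) = 0.10288
H(P,Q) = 1.7361 nats.

1.7361 nats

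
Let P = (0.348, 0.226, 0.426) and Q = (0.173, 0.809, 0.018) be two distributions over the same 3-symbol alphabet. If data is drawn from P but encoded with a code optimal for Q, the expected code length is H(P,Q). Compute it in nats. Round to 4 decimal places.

2.3699 nats

H(P,Q) = −Σ p·ln q.
  −0.348·ln(0.173) = 0.61055
  −0.226·ln(0.809) = 0.04790
  −0.426·ln(0.018) = 1.71141
H(P,Q) = 2.3699 nats.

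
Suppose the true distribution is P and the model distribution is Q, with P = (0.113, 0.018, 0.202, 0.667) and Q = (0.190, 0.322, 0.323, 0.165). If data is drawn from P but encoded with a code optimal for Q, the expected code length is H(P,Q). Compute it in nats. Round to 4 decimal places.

H(P,Q) = −Σ p·ln q.
  −0.113·ln(0.190) = 0.18766
  −0.018·ln(0.322) = 0.02040
  −0.202·ln(0.323) = 0.22828
  −0.667·ln(0.165) = 1.20181
H(P,Q) = 1.6381 nats.

1.6381 nats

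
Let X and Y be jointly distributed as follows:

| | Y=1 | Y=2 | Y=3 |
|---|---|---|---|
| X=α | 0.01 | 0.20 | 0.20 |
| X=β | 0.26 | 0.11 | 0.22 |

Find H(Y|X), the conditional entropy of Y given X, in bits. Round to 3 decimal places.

Chain rule: H(Y|X) = H(X,Y) − H(X).
Marginals: p(X) = (0.4100, 0.5900), p(Y) = (0.2700, 0.3100, 0.4200).
H(X,Y) = 2.3314 bits; H(X) = 0.9765 bits.
H(Y|X) = 2.3314 − 0.9765 = 1.355 bits.

1.355 bits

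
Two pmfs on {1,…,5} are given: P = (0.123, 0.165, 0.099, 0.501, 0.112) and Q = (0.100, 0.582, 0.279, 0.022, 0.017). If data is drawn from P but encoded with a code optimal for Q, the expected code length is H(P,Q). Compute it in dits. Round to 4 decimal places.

1.2453 dits

H(P,Q) = −Σ p·log₁₀ q.
  −0.123·log₁₀(0.100) = 0.12300
  −0.165·log₁₀(0.582) = 0.03879
  −0.099·log₁₀(0.279) = 0.05489
  −0.501·log₁₀(0.022) = 0.83045
  −0.112·log₁₀(0.017) = 0.19819
H(P,Q) = 1.2453 dits.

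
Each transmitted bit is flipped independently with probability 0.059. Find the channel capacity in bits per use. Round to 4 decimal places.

Binary symmetric channel: C = 1 − h₂(ε) where h₂ is the binary entropy function.
h₂(0.059) = −0.059·log₂0.059 − 0.941·log₂0.941 = 0.3235.
C = 1 − 0.3235 = 0.6765 bits per channel use.

0.6765 bits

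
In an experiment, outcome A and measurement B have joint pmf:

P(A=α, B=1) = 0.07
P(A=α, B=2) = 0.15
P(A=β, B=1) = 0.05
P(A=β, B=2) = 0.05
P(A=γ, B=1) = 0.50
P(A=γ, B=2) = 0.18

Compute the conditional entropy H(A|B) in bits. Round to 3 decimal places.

Marginals: p(A) = (0.2200, 0.1000, 0.6800), p(B) = (0.6200, 0.3800).
H(A|B) = Σ p(B) · H(A|B=·).
  B=1: p=0.6200, H(A|B=1) = 0.8985
  B=2: p=0.3800, H(A|B=2) = 1.4250
Weighted sum = 1.099 bits.

1.099 bits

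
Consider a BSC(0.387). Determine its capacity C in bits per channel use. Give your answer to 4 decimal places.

0.0372 bits

Binary symmetric channel: C = 1 − h₂(ε) where h₂ is the binary entropy function.
h₂(0.387) = −0.387·log₂0.387 − 0.613·log₂0.613 = 0.9628.
C = 1 − 0.9628 = 0.0372 bits per channel use.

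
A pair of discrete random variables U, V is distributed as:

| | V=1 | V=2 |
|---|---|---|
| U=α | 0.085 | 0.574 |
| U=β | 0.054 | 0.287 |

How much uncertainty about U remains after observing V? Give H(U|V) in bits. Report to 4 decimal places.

Chain rule: H(U|V) = H(U,V) − H(V).
Marginals: p(U) = (0.6590, 0.3410), p(V) = (0.1390, 0.8610).
H(U,V) = 1.5062 bits; H(V) = 0.5816 bits.
H(U|V) = 1.5062 − 0.5816 = 0.9246 bits.

0.9246 bits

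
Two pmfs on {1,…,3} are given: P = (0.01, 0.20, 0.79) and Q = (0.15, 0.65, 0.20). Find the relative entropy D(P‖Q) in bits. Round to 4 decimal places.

D(P‖Q) = Σ p·log₂(p/q).
  0.01·log₂(0.01/0.15) = -0.03907
  0.20·log₂(0.20/0.65) = -0.34009
  0.79·log₂(0.79/0.20) = 1.56566
D(P‖Q) = 1.1865 bits.

1.1865 bits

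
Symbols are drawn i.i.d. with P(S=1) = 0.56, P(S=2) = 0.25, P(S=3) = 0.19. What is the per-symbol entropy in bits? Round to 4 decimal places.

1.4237 bits

H(S) = −Σ p·log₂ p.
  −(0.56)·log₂(0.56) = 0.46844
  −(0.25)·log₂(0.25) = 0.50000
  −(0.19)·log₂(0.19) = 0.45523
Sum: 0.46844 + 0.50000 + 0.45523 = 1.4237 bits.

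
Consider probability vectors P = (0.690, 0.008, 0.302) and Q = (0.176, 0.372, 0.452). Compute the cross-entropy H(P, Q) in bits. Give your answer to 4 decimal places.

H(P,Q) = −Σ p·log₂ q.
  −0.690·log₂(0.176) = 1.72938
  −0.008·log₂(0.372) = 0.01141
  −0.302·log₂(0.452) = 0.34597
H(P,Q) = 2.0868 bits.

2.0868 bits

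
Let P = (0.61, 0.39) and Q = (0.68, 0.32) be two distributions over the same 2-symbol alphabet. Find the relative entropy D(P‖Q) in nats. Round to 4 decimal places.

D(P‖Q) = Σ p·ln(p/q).
  0.61·ln(0.61/0.68) = -0.06627
  0.39·ln(0.39/0.32) = 0.07715
D(P‖Q) = 0.0109 nats.

0.0109 nats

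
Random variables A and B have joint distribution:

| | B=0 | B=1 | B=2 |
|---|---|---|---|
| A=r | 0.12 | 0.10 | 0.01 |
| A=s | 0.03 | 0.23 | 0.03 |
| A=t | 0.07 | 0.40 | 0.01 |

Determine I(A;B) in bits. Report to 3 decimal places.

Marginals: p(A) = (0.2300, 0.2900, 0.4800), p(B) = (0.2200, 0.7300, 0.0500).
I(A;B) = Σ p(x,y)·log₂[p(x,y)/(p(x)p(y))].
  (r,0): 0.12·log₂(2.3715) = 0.1495
  (r,1): 0.10·log₂(0.5956) = -0.0748
  (r,2): 0.01·log₂(0.8696) = -0.0020
  (s,0): 0.03·log₂(0.4702) = -0.0327
  (s,1): 0.23·log₂(1.0864) = 0.0275
  (s,2): 0.03·log₂(2.0690) = 0.0315
  (t,0): 0.07·log₂(0.6629) = -0.0415
  (t,1): 0.40·log₂(1.1416) = 0.0764
  (t,2): 0.01·log₂(0.4167) = -0.0126
Sum = 0.121 bits.

0.121 bits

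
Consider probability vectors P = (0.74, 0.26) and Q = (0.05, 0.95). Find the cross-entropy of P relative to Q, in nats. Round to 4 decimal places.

2.2302 nats

H(P,Q) = −Σ p·ln q.
  −0.74·ln(0.05) = 2.21684
  −0.26·ln(0.95) = 0.01334
H(P,Q) = 2.2302 nats.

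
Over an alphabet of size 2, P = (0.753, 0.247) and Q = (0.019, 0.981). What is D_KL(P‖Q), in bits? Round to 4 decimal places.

3.5059 bits

D(P‖Q) = Σ p·log₂(p/q).
  0.753·log₂(0.753/0.019) = 3.99736
  0.247·log₂(0.247/0.981) = -0.49147
D(P‖Q) = 3.5059 bits.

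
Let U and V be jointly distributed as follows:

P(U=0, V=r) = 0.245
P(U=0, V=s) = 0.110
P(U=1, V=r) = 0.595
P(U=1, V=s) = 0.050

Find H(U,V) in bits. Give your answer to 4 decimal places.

H(U,V) = −Σ p(x,y)·log₂ p(x,y) over all 4 cells.
  cell (0,r): −0.245·log₂0.245 = 0.49714
  cell (0,s): −0.110·log₂0.110 = 0.35029
  cell (1,r): −0.595·log₂0.595 = 0.44568
  cell (1,s): −0.050·log₂0.050 = 0.21610
Sum = 1.5092 bits.

1.5092 bits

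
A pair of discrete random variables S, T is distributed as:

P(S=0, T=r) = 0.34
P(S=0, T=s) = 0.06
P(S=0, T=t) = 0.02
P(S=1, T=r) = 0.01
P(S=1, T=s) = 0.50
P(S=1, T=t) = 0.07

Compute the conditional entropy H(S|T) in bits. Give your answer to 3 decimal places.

0.409 bits

Chain rule: H(S|T) = H(S,T) − H(T).
Marginals: p(S) = (0.4200, 0.5800), p(T) = (0.3500, 0.5600, 0.0900).
H(S,T) = 1.7206 bits; H(T) = 1.3112 bits.
H(S|T) = 1.7206 − 1.3112 = 0.409 bits.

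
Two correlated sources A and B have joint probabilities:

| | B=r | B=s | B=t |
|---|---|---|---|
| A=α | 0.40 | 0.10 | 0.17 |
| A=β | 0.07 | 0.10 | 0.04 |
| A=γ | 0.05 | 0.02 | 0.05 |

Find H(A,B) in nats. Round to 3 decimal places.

1.821 nats

H(A,B) = −Σ p(x,y)·ln p(x,y) over all 9 cells.
  cell (α,r): −0.40·ln0.40 = 0.3665
  cell (α,s): −0.10·ln0.10 = 0.2303
  cell (α,t): −0.17·ln0.17 = 0.3012
  cell (β,r): −0.07·ln0.07 = 0.1861
  cell (β,s): −0.10·ln0.10 = 0.2303
  cell (β,t): −0.04·ln0.04 = 0.1288
  cell (γ,r): −0.05·ln0.05 = 0.1498
  cell (γ,s): −0.02·ln0.02 = 0.0782
  cell (γ,t): −0.05·ln0.05 = 0.1498
Sum = 1.821 nats.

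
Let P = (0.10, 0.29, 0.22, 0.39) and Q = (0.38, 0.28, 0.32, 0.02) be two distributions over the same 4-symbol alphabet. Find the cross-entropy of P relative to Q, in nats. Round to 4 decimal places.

H(P,Q) = −Σ p·ln q.
  −0.10·ln(0.38) = 0.09676
  −0.29·ln(0.28) = 0.36916
  −0.22·ln(0.32) = 0.25068
  −0.39·ln(0.02) = 1.52569
H(P,Q) = 2.2423 nats.

2.2423 nats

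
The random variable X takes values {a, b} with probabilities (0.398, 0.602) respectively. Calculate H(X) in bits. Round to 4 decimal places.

H(X) = −Σ p·log₂ p.
  −(0.398)·log₂(0.398) = 0.52901
  −(0.602)·log₂(0.602) = 0.44076
Sum: 0.52901 + 0.44076 = 0.9698 bits.

0.9698 bits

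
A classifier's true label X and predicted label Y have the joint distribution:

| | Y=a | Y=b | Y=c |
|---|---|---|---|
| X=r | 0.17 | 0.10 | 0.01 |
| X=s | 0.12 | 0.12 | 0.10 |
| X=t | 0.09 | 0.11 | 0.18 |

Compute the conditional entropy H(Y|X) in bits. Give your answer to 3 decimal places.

1.434 bits

Marginals: p(X) = (0.2800, 0.3400, 0.3800), p(Y) = (0.3800, 0.3300, 0.2900).
H(Y|X) = Σ p(X) · H(Y|X=·).
  X=r: p=0.2800, H(Y|X=r) = 1.1393
  X=s: p=0.3400, H(Y|X=s) = 1.5799
  X=t: p=0.3800, H(Y|X=t) = 1.5205
Weighted sum = 1.434 bits.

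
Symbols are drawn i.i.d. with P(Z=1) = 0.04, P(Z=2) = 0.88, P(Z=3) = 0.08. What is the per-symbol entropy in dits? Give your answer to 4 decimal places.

H(Z) = −Σ p·log₁₀ p.
  −(0.04)·log₁₀(0.04) = 0.05592
  −(0.88)·log₁₀(0.88) = 0.04886
  −(0.08)·log₁₀(0.08) = 0.08775
Sum: 0.05592 + 0.04886 + 0.08775 = 0.1925 dits.

0.1925 dits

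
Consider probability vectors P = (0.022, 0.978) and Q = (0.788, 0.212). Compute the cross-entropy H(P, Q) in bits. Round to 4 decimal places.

2.1962 bits

H(P,Q) = −Σ p·log₂ q.
  −0.022·log₂(0.788) = 0.00756
  −0.978·log₂(0.212) = 2.18863
H(P,Q) = 2.1962 bits.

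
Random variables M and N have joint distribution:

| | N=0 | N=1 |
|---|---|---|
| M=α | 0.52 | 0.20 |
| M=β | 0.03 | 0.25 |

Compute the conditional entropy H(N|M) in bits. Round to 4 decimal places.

0.7513 bits

Marginals: p(M) = (0.7200, 0.2800), p(N) = (0.5500, 0.4500).
H(N|M) = Σ p(M) · H(N|M=·).
  M=α: p=0.7200, H(N|M=α) = 0.8524
  M=β: p=0.2800, H(N|M=β) = 0.4912
Weighted sum = 0.7513 bits.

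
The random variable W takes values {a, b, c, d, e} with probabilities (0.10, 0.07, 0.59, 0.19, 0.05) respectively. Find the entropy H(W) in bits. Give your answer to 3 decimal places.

H(W) = −Σ p·log₂ p.
  −(0.10)·log₂(0.10) = 0.3322
  −(0.07)·log₂(0.07) = 0.2686
  −(0.59)·log₂(0.59) = 0.4491
  −(0.19)·log₂(0.19) = 0.4552
  −(0.05)·log₂(0.05) = 0.2161
Sum: 0.3322 + 0.2686 + 0.4491 + 0.4552 + 0.2161 = 1.721 bits.

1.721 bits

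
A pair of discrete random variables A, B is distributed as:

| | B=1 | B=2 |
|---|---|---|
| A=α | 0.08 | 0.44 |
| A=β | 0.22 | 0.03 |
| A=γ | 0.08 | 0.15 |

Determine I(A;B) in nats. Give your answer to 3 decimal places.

Marginals: p(A) = (0.5200, 0.2500, 0.2300), p(B) = (0.3800, 0.6200).
I(A;B) = Σ p(x,y)·ln[p(x,y)/(p(x)p(y))].
  (α,1): 0.08·ln(0.4049) = -0.0723
  (α,2): 0.44·ln(1.3648) = 0.1368
  (β,1): 0.22·ln(2.3158) = 0.1847
  (β,2): 0.03·ln(0.1935) = -0.0493
  (γ,1): 0.08·ln(0.9153) = -0.0071
  (γ,2): 0.15·ln(1.0519) = 0.0076
Sum = 0.200 nats.

0.200 nats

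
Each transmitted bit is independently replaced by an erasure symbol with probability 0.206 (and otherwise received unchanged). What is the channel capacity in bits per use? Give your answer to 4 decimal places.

Binary erasure channel: capacity C = 1 − ε.
C = 1 − 0.206 = 0.7940 bits per channel use.

0.7940 bits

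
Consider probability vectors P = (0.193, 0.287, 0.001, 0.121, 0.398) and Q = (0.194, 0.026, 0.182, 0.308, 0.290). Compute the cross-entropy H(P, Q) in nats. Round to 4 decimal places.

H(P,Q) = −Σ p·ln q.
  −0.193·ln(0.194) = 0.31650
  −0.287·ln(0.026) = 1.04745
  −0.001·ln(0.182) = 0.00170
  −0.121·ln(0.308) = 0.14250
  −0.398·ln(0.290) = 0.49267
H(P,Q) = 2.0008 nats.

2.0008 nats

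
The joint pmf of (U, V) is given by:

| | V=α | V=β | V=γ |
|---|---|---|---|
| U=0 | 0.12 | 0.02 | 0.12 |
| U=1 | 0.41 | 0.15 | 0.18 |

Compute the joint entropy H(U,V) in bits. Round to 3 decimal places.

H(U,V) = −Σ p(x,y)·log₂ p(x,y) over all 6 cells.
  cell (0,α): −0.12·log₂0.12 = 0.3671
  cell (0,β): −0.02·log₂0.02 = 0.1129
  cell (0,γ): −0.12·log₂0.12 = 0.3671
  cell (1,α): −0.41·log₂0.41 = 0.5274
  cell (1,β): −0.15·log₂0.15 = 0.4105
  cell (1,γ): −0.18·log₂0.18 = 0.4453
Sum = 2.230 bits.

2.230 bits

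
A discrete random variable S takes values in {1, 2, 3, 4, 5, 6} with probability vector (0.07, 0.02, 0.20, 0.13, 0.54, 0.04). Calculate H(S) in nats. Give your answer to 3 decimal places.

H(S) = −Σ p·ln p.
  −(0.07)·ln(0.07) = 0.1861
  −(0.02)·ln(0.02) = 0.0782
  −(0.20)·ln(0.20) = 0.3219
  −(0.13)·ln(0.13) = 0.2652
  −(0.54)·ln(0.54) = 0.3327
  −(0.04)·ln(0.04) = 0.1288
Sum: 0.1861 + 0.0782 + 0.3219 + 0.2652 + 0.3327 + 0.1288 = 1.313 nats.

1.313 nats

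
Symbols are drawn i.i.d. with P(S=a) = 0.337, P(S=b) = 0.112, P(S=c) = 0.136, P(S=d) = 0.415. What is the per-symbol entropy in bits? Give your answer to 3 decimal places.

H(S) = −Σ p·log₂ p.
  −(0.337)·log₂(0.337) = 0.5288
  −(0.112)·log₂(0.112) = 0.3537
  −(0.136)·log₂(0.136) = 0.3915
  −(0.415)·log₂(0.415) = 0.5266
Sum: 0.5288 + 0.3537 + 0.3915 + 0.5266 = 1.801 bits.

1.801 bits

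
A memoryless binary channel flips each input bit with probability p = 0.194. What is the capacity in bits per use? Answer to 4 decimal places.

0.2902 bits

Binary symmetric channel: C = 1 − h₂(ε) where h₂ is the binary entropy function.
h₂(0.194) = −0.194·log₂0.194 − 0.806·log₂0.806 = 0.7098.
C = 1 − 0.7098 = 0.2902 bits per channel use.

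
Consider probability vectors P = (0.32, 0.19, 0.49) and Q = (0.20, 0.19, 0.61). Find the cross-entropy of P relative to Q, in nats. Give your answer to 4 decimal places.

1.0728 nats

H(P,Q) = −Σ p·ln q.
  −0.32·ln(0.20) = 0.51502
  −0.19·ln(0.19) = 0.31554
  −0.49·ln(0.61) = 0.24221
H(P,Q) = 1.0728 nats.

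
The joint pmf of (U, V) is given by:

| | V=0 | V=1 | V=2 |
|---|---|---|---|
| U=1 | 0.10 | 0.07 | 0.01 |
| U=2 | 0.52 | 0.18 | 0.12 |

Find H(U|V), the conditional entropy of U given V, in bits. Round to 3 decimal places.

0.660 bits

Marginals: p(U) = (0.1800, 0.8200), p(V) = (0.6200, 0.2500, 0.1300).
H(U|V) = Σ p(V) · H(U|V=·).
  V=0: p=0.6200, H(U|V=0) = 0.6374
  V=1: p=0.2500, H(U|V=1) = 0.8555
  V=2: p=0.1300, H(U|V=2) = 0.3912
Weighted sum = 0.660 bits.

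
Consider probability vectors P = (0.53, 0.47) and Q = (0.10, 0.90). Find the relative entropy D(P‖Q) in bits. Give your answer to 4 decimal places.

0.8347 bits

D(P‖Q) = Σ p·log₂(p/q).
  0.53·log₂(0.53/0.10) = 1.27518
  0.47·log₂(0.47/0.90) = -0.44051
D(P‖Q) = 0.8347 bits.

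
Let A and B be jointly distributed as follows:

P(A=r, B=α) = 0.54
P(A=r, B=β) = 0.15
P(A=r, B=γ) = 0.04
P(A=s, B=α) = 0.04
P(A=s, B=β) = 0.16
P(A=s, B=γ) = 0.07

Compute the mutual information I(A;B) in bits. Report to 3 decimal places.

0.218 bits

Marginals: p(A) = (0.7300, 0.2700), p(B) = (0.5800, 0.3100, 0.1100).
I(A;B) = Σ p(x,y)·log₂[p(x,y)/(p(x)p(y))].
  (r,α): 0.54·log₂(1.2754) = 0.1895
  (r,β): 0.15·log₂(0.6628) = -0.0890
  (r,γ): 0.04·log₂(0.4981) = -0.0402
  (s,α): 0.04·log₂(0.2554) = -0.0788
  (s,β): 0.16·log₂(1.9116) = 0.1496
  (s,γ): 0.07·log₂(2.3569) = 0.0866
Sum = 0.218 bits.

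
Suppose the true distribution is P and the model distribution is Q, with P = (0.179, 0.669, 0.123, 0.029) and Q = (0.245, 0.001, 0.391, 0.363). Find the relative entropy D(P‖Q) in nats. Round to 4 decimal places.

4.0806 nats

D(P‖Q) = Σ p·ln(p/q).
  0.179·ln(0.179/0.245) = -0.05618
  0.669·ln(0.669/0.001) = 4.35237
  0.123·ln(0.123/0.391) = -0.14225
  0.029·ln(0.029/0.363) = -0.07329
D(P‖Q) = 4.0806 nats.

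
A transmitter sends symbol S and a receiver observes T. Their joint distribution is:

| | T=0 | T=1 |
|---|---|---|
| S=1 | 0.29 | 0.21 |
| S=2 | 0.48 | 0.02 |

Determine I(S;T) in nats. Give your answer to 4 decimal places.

Marginals: p(S) = (0.5000, 0.5000), p(T) = (0.7700, 0.2300).
I(S;T) = Σ p(x,y)·ln[p(x,y)/(p(x)p(y))].
  (1,0): 0.29·ln(0.7532) = -0.08218
  (1,1): 0.21·ln(1.8261) = 0.12646
  (2,0): 0.48·ln(1.2468) = 0.10586
  (2,1): 0.02·ln(0.1739) = -0.03498
Sum = 0.1152 nats.

0.1152 nats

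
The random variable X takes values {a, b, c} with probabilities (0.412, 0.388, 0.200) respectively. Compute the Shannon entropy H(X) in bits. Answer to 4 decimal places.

1.5214 bits

H(X) = −Σ p·log₂ p.
  −(0.412)·log₂(0.412) = 0.52706
  −(0.388)·log₂(0.388) = 0.52996
  −(0.200)·log₂(0.200) = 0.46439
Sum: 0.52706 + 0.52996 + 0.46439 = 1.5214 bits.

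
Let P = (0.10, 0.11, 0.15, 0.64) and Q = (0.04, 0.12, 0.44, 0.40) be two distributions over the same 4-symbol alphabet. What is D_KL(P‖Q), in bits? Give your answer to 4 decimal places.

D(P‖Q) = Σ p·log₂(p/q).
  0.10·log₂(0.10/0.04) = 0.13219
  0.11·log₂(0.11/0.12) = -0.01381
  0.15·log₂(0.15/0.44) = -0.23288
  0.64·log₂(0.64/0.40) = 0.43397
D(P‖Q) = 0.3195 bits.

0.3195 bits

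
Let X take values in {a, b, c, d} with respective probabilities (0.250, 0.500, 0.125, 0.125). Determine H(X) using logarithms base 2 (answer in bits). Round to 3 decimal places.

1.750 bits

H(X) = −Σ p·log₂ p.
  −(0.250)·log₂(0.250) = 0.5000
  −(0.500)·log₂(0.500) = 0.5000
  −(0.125)·log₂(0.125) = 0.3750
  −(0.125)·log₂(0.125) = 0.3750
Sum: 0.5000 + 0.5000 + 0.3750 + 0.3750 = 1.750 bits.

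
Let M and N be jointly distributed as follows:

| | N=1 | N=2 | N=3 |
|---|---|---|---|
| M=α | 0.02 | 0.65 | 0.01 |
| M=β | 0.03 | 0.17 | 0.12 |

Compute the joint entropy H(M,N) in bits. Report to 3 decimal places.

1.537 bits

H(M,N) = −Σ p(x,y)·log₂ p(x,y) over all 6 cells.
  cell (α,1): −0.02·log₂0.02 = 0.1129
  cell (α,2): −0.65·log₂0.65 = 0.4040
  cell (α,3): −0.01·log₂0.01 = 0.0664
  cell (β,1): −0.03·log₂0.03 = 0.1518
  cell (β,2): −0.17·log₂0.17 = 0.4346
  cell (β,3): −0.12·log₂0.12 = 0.3671
Sum = 1.537 bits.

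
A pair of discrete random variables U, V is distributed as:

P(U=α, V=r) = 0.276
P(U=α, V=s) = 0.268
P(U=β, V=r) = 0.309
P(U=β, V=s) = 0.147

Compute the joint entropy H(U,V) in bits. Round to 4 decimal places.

1.9519 bits

H(U,V) = −Σ p(x,y)·log₂ p(x,y) over all 4 cells.
  cell (α,r): −0.276·log₂0.276 = 0.51260
  cell (α,s): −0.268·log₂0.268 = 0.50912
  cell (β,r): −0.309·log₂0.309 = 0.52355
  cell (β,s): −0.147·log₂0.147 = 0.40662
Sum = 1.9519 bits.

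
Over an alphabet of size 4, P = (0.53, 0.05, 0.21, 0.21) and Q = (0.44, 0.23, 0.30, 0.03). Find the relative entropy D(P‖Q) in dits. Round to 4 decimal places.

0.1546 dits

D(P‖Q) = Σ p·log₁₀(p/q).
  0.53·log₁₀(0.53/0.44) = 0.04284
  0.05·log₁₀(0.05/0.23) = -0.03314
  0.21·log₁₀(0.21/0.30) = -0.03253
  0.21·log₁₀(0.21/0.03) = 0.17747
D(P‖Q) = 0.1546 dits.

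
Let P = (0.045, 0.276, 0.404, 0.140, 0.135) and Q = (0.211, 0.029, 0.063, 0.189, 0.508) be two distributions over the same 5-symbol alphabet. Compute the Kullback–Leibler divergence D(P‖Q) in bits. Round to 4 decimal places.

1.5612 bits

D(P‖Q) = Σ p·log₂(p/q).
  0.045·log₂(0.045/0.211) = -0.10032
  0.276·log₂(0.276/0.029) = 0.89715
  0.404·log₂(0.404/0.063) = 1.08310
  0.140·log₂(0.140/0.189) = -0.06061
  0.135·log₂(0.135/0.508) = -0.25810
D(P‖Q) = 1.5612 bits.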